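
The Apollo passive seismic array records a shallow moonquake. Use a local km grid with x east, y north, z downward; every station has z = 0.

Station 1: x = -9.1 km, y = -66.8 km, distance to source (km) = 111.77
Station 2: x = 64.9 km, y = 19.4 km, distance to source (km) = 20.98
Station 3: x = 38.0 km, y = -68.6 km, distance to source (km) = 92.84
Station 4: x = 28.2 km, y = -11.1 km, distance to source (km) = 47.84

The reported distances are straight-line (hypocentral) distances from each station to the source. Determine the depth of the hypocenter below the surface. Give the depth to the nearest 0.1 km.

Each station gives a sphere (x−x_i)² + (y−y_i)² + z² = d_i² (stations at z=0).
Subtracting the Station 1 sphere from Station 2 and Station 3: z² cancels, leaving linear equations in x and y:
148.0 x + 172.4 y = 12095.69
94.2 x − 3.6 y = 5478.18
Solving: x ≈ 58.904, y ≈ 19.594 km (keep extra digits for the depth step; rounded: 58.9, 19.6).
Then from the Station 1 sphere: z² = 111.77² − (x + 9.1)² − (y + 66.8)² with x = 58.904, y = 19.594, so z ≈ 20.101 ≈ 20.1 km.

20.1 km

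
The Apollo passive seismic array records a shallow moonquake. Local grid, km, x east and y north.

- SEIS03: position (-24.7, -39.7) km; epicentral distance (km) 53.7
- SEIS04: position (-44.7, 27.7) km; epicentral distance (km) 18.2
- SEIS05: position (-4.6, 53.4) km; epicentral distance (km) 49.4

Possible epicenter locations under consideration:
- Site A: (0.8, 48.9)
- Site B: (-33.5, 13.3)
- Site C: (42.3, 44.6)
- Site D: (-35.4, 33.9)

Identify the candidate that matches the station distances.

Site B

For each candidate, compare |candidate − station| to the reported distance:
Site A: residuals SEIS03 38.5, SEIS04 32.0, SEIS05 42.4 → max 42.4 km
Site B: residuals SEIS03 0.0, SEIS04 0.0, SEIS05 0.0 → max 0.0 km
Site C: residuals SEIS03 54.0, SEIS04 70.4, SEIS05 1.7 → max 70.4 km
Site D: residuals SEIS03 20.7, SEIS04 7.0, SEIS05 12.9 → max 20.7 km
Only Site B has all residuals ≈ 0.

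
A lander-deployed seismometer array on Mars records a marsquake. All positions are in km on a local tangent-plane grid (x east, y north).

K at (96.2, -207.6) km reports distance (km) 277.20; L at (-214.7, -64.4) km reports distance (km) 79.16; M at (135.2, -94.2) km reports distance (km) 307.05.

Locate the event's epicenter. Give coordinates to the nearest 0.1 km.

-169.8 km east, -129.6 km north

Circle about each station: (x − 96.2)² + (y + 207.6)² = 277.20²; (x + 214.7)² + (y + 64.4)² = 79.16²; (x − 135.2)² + (y + 94.2)² = 307.05².
Subtracting the K equation from the L and M equations removes the quadratic terms:
-621.8 x + 286.4 y = 68464.78
78.0 x + 226.8 y = -42639.38
Solving the 2×2 system: x ≈ -169.8, y ≈ -129.6 km.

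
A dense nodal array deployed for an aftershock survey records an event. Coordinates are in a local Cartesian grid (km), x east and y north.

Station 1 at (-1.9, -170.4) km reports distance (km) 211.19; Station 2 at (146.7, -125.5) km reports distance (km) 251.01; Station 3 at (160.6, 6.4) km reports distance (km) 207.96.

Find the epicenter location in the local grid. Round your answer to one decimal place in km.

(-45.2, 36.3)

Circle about each station: (x + 1.9)² + (y + 170.4)² = 211.19²; (x − 146.7)² + (y + 125.5)² = 251.01²; (x − 160.6)² + (y − 6.4)² = 207.96².
Subtracting the Station 1 equation from the Station 2 and Station 3 equations removes the quadratic terms:
297.2 x + 89.8 y = -10173.43
325.0 x + 353.6 y = -1852.60
Solving the 2×2 system: x ≈ -45.2, y ≈ 36.3 km.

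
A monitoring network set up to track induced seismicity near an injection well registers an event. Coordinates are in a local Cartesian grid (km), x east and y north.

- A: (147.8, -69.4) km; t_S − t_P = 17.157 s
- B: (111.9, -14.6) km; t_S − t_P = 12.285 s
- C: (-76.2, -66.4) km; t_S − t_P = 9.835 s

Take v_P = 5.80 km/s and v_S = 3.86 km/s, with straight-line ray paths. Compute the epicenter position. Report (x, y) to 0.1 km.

(-21.6, 33.1)

Distance from S−P lag: d = Δt · v_P v_S / (v_P − v_S) = Δt · (5.80·3.86)/(5.80−3.86) ≈ 11.5402·Δt.
So d_A = 198.00, d_B = 141.77, d_C = 113.50 km.
Circle about each station: (x − 147.8)² + (y + 69.4)² = 198.00²; (x − 111.9)² + (y + 14.6)² = 141.77²; (x + 76.2)² + (y + 66.4)² = 113.50².
Subtracting pairs of circle equations eliminates x²+y² and gives linear equations (the radical axes):
-71.8 x + 109.6 y = 5178.84
-448.0 x + 6.0 y = 9875.95
Solving the 2×2 system: x ≈ -21.6, y ≈ 33.1 km.
Check against A (with the unrounded x, y): √((x − 147.8)²+(y + 69.4)²) = 198.00 ≈ 198.00 km. ✓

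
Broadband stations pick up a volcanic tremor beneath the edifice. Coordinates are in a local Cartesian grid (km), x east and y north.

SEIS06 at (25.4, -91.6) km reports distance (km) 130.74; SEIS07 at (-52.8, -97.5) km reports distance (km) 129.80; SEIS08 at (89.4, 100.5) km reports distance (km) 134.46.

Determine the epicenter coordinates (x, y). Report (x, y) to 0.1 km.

-24.6 km east, 29.2 km north

Circle about each station: (x − 25.4)² + (y + 91.6)² = 130.74²; (x + 52.8)² + (y + 97.5)² = 129.80²; (x − 89.4)² + (y − 100.5)² = 134.46².
Subtracting the SEIS06 equation from the SEIS07 and SEIS08 equations removes the quadratic terms:
-156.4 x − 11.8 y = 3503.28
128.0 x + 384.2 y = 8070.35
Solving the 2×2 system: x ≈ -24.6, y ≈ 29.2 km.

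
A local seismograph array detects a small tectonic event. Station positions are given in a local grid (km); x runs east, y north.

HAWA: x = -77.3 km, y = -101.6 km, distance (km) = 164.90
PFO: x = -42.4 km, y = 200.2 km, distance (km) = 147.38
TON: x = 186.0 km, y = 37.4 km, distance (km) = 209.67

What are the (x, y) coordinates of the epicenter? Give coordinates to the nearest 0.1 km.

Circle about each station: (x + 77.3)² + (y + 101.6)² = 164.90²; (x + 42.4)² + (y − 200.2)² = 147.38²; (x − 186.0)² + (y − 37.4)² = 209.67².
Subtracting the HAWA equation from the PFO and TON equations removes the quadratic terms:
69.8 x + 603.6 y = 31051.10
526.6 x + 278.0 y = 2927.41
Solving the 2×2 system: x ≈ -23.0, y ≈ 54.1 km.

(-23.0, 54.1)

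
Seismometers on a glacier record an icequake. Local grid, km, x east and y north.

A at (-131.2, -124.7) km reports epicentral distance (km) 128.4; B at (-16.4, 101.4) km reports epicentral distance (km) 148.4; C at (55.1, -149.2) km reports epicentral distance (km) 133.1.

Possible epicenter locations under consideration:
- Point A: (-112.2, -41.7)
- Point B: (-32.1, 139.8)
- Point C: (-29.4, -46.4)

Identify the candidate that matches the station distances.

Point C

For each candidate, compare |candidate − station| to the reported distance:
Point A: residuals A 43.3, B 23.8, C 65.8 → max 65.8 km
Point B: residuals A 154.1, B 106.9, C 168.8 → max 168.8 km
Point C: residuals A 0.0, B 0.0, C 0.0 → max 0.0 km
Only Point C has all residuals ≈ 0.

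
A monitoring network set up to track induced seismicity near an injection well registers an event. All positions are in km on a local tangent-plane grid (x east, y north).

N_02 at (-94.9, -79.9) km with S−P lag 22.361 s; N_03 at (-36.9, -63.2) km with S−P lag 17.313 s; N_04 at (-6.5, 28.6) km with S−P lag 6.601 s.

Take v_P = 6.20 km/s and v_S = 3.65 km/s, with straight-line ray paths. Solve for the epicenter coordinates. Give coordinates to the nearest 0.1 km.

(27.5, 76.3)

Distance from S−P lag: d = Δt · v_P v_S / (v_P − v_S) = Δt · (6.20·3.65)/(6.20−3.65) ≈ 8.8745·Δt.
So d_N_02 = 198.44, d_N_03 = 153.64, d_N_04 = 58.58 km.
Circle about each station: (x + 94.9)² + (y + 79.9)² = 198.44²; (x + 36.9)² + (y + 63.2)² = 153.64²; (x + 6.5)² + (y − 28.6)² = 58.58².
Subtracting pairs of circle equations eliminates x²+y² and gives linear equations (the radical axes):
116.0 x + 33.4 y = 5739.01
176.8 x + 217.0 y = 21417.01
Solving the 2×2 system: x ≈ 27.5, y ≈ 76.3 km.
Check against N_02 (with the unrounded x, y): √((x + 94.9)²+(y + 79.9)²) = 198.44 ≈ 198.44 km. ✓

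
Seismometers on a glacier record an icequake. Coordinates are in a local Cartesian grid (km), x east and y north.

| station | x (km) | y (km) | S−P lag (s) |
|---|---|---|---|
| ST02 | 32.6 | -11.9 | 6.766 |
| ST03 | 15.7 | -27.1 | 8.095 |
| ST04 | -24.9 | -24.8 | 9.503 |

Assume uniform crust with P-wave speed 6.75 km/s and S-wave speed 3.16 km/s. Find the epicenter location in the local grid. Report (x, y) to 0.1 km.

8.8 km east, 20.5 km north

Distance from S−P lag: d = Δt · v_P v_S / (v_P − v_S) = Δt · (6.75·3.16)/(6.75−3.16) ≈ 5.9415·Δt.
So d_ST02 = 40.20, d_ST03 = 48.10, d_ST04 = 56.46 km.
Circle about each station: (x − 32.6)² + (y + 11.9)² = 40.20²; (x − 15.7)² + (y + 27.1)² = 48.10²; (x + 24.9)² + (y + 24.8)² = 56.46².
Subtracting the ST02 equation from the ST03 and ST04 equations removes the quadratic terms:
-33.8 x − 30.4 y = -921.04
-115.0 x − 25.8 y = -1541.01
Solving the 2×2 system: x ≈ 8.8, y ≈ 20.5 km.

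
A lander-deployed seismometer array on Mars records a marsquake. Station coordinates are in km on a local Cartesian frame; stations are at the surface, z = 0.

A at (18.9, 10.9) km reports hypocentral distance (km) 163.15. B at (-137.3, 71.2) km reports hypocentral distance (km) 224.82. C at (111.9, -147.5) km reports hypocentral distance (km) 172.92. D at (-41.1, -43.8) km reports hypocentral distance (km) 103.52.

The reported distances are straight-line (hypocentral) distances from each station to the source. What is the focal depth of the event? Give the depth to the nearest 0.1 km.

depth ≈ 66.0 km

Each station gives a sphere (x−x_i)² + (y−y_i)² + z² = d_i² (stations at z=0).
Subtracting the A sphere from B and C: z² cancels, leaving linear equations in x and y:
-312.4 x + 120.6 y = -481.40
186.0 x − 316.8 y = 30518.44
Solving: x ≈ -46.096, y ≈ -123.397 km (keep extra digits for the depth step; rounded: -46.1, -123.4).
Then from the A sphere: z² = 163.15² − (x − 18.9)² − (y − 10.9)² with x = -46.096, y = -123.397, so z ≈ 66.013 ≈ 66.0 km.
Check against D (with the unrounded solution): distance 103.53 ≈ 103.52 km. ✓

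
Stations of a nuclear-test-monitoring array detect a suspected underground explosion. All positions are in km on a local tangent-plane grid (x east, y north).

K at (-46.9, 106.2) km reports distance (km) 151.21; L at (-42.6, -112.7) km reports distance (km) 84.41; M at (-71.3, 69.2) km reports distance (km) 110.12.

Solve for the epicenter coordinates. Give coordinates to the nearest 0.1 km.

(-85.5, -40.0)

Circle about each station: (x + 46.9)² + (y − 106.2)² = 151.21²; (x + 42.6)² + (y + 112.7)² = 84.41²; (x + 71.3)² + (y − 69.2)² = 110.12².
Subtracting the K equation from the L and M equations removes the quadratic terms:
8.6 x − 437.8 y = 16777.42
-48.8 x − 74.0 y = 7132.33
Solving the 2×2 system: x ≈ -85.5, y ≈ -40.0 km.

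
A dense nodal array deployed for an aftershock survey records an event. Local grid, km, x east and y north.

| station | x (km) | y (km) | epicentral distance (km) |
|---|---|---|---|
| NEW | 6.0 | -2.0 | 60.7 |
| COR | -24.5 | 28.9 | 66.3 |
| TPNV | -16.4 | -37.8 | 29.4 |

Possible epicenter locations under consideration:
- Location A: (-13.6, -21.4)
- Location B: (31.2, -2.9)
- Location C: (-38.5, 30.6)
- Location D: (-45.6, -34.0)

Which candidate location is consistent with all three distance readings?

Location D

For each candidate, compare |candidate − station| to the reported distance:
Location A: residuals NEW 33.1, COR 14.8, TPNV 12.8 → max 33.1 km
Location B: residuals NEW 35.5, COR 2.2, TPNV 29.6 → max 35.5 km
Location C: residuals NEW 5.5, COR 52.2, TPNV 42.5 → max 52.2 km
Location D: residuals NEW 0.0, COR 0.0, TPNV 0.0 → max 0.0 km
Only Location D has all residuals ≈ 0.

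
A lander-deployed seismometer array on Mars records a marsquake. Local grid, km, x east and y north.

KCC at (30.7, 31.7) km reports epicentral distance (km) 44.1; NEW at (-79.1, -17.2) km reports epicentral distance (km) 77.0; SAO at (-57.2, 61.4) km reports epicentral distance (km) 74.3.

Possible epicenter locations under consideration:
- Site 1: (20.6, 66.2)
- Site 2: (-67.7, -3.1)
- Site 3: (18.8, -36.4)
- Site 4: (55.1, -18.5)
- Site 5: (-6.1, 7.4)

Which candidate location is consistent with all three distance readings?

For each candidate, compare |candidate − station| to the reported distance:
Site 1: residuals KCC 8.2, NEW 53.0, SAO 3.6 → max 53.0 km
Site 2: residuals KCC 60.3, NEW 58.9, SAO 9.0 → max 60.3 km
Site 3: residuals KCC 25.0, NEW 22.8, SAO 49.6 → max 49.6 km
Site 4: residuals KCC 11.7, NEW 57.2, SAO 63.5 → max 63.5 km
Site 5: residuals KCC 0.0, NEW 0.0, SAO 0.0 → max 0.0 km
Only Site 5 has all residuals ≈ 0.

Site 5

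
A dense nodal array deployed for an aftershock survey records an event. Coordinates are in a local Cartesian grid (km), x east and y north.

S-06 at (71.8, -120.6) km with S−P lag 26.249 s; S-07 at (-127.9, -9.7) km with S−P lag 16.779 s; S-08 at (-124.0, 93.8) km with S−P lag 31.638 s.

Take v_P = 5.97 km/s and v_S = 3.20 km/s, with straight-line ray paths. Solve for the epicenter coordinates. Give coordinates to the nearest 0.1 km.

Distance from S−P lag: d = Δt · v_P v_S / (v_P − v_S) = Δt · (5.97·3.20)/(5.97−3.20) ≈ 6.8968·Δt.
So d_S-06 = 181.03, d_S-07 = 115.72, d_S-08 = 218.20 km.
Circle about each station: (x − 71.8)² + (y + 120.6)² = 181.03²; (x + 127.9)² + (y + 9.7)² = 115.72²; (x + 124.0)² + (y − 93.8)² = 218.20².
Subtracting the S-06 equation from the S-07 and S-08 equations removes the quadratic terms:
-399.4 x + 221.8 y = 16133.64
-391.6 x + 428.8 y = -10364.54
Solving the 2×2 system: x ≈ -109.2, y ≈ -123.9 km.

x ≈ -109.2 km, y ≈ -123.9 km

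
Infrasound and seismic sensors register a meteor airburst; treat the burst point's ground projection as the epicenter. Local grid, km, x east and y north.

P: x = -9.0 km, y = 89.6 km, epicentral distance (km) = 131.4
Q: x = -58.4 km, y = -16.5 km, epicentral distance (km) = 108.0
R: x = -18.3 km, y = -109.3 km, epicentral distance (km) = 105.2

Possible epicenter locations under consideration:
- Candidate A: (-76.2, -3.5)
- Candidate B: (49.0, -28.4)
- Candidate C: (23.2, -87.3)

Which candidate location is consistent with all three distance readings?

For each candidate, compare |candidate − station| to the reported distance:
Candidate A: residuals P 16.6, Q 86.0, R 15.4 → max 86.0 km
Candidate B: residuals P 0.1, Q 0.1, R 0.0 → max 0.1 km
Candidate C: residuals P 48.4, Q 0.0, R 58.2 → max 58.2 km
Only Candidate B has all residuals ≈ 0.

Candidate B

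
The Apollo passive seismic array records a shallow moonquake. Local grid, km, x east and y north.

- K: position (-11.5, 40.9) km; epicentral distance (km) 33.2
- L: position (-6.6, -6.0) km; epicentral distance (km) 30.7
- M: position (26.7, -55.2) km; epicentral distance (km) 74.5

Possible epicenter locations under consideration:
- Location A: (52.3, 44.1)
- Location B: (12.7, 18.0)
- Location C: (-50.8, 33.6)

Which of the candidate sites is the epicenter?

Location B

For each candidate, compare |candidate − station| to the reported distance:
Location A: residuals K 30.7, L 46.6, M 28.0 → max 46.6 km
Location B: residuals K 0.1, L 0.1, M 0.0 → max 0.1 km
Location C: residuals K 6.8, L 28.6, M 43.4 → max 43.4 km
Only Location B has all residuals ≈ 0.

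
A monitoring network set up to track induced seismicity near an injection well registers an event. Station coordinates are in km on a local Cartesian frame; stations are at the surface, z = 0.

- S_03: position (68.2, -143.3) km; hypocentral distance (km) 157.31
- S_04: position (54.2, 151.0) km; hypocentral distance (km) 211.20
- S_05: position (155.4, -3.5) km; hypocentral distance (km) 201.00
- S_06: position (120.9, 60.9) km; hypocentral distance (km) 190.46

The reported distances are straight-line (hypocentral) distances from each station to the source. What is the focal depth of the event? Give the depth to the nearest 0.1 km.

Each station gives a sphere (x−x_i)² + (y−y_i)² + z² = d_i² (stations at z=0).
Subtracting the S_03 sphere from S_04 and S_05: z² cancels, leaving linear equations in x and y:
-28.0 x + 588.6 y = -19306.49
174.4 x + 279.6 y = -16679.28
Solving: x ≈ -40.001, y ≈ -34.704 km (keep extra digits for the depth step; rounded: -40.0, -34.7).
Then from the S_03 sphere: z² = 157.31² − (x − 68.2)² − (y + 143.3)² with x = -40.001, y = -34.704, so z ≈ 35.297 ≈ 35.3 km.
Check against S_06 (with the unrounded solution): distance 190.46 ≈ 190.46 km. ✓

depth ≈ 35.3 km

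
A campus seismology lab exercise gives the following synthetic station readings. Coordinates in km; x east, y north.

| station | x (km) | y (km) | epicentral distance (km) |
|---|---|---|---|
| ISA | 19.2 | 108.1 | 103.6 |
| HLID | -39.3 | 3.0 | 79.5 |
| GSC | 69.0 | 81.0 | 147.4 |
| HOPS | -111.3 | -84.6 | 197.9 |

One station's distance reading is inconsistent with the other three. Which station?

Solve using three stations at a time. Using ISA, HLID, GSC (subtract circle equations pairwise → linear system) gives (x, y) ≈ (-78.3, 72.5).
Distances from that point to each station vs reported:
  ISA: calculated 103.8 vs reported 103.6 → residual 0.2 km
  HLID: calculated 79.7 vs reported 79.5 → residual 0.2 km
  GSC: calculated 147.5 vs reported 147.4 → residual 0.1 km
  HOPS: calculated 160.6 vs reported 197.9 → residual 37.3 km
ISA, HLID, GSC are mutually consistent (residuals ≈ 0); HOPS is off by 37.3 km.

HOPS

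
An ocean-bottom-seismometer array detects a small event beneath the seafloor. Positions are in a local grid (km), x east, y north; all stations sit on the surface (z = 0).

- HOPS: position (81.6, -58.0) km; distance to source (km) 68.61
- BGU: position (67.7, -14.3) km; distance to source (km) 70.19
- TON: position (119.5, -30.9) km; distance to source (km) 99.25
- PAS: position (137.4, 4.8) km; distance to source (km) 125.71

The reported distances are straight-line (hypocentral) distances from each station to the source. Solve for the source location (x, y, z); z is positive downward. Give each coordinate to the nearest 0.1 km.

Each station gives a sphere (x−x_i)² + (y−y_i)² + z² = d_i² (stations at z=0).
Subtracting the HOPS sphere from BGU and TON: z² cancels, leaving linear equations in x and y:
-27.8 x + 87.4 y = -5454.08
75.8 x + 54.2 y = 69.27
Solving: x ≈ 37.098, y ≈ -50.604 km (keep extra digits for the depth step; rounded: 37.1, -50.6).
Then from the HOPS sphere: z² = 68.61² − (x − 81.6)² − (y + 58.0)² with x = 37.098, y = -50.604, so z ≈ 51.693 ≈ 51.7 km.

x ≈ 37.1 km, y ≈ -50.6 km, depth ≈ 51.7 km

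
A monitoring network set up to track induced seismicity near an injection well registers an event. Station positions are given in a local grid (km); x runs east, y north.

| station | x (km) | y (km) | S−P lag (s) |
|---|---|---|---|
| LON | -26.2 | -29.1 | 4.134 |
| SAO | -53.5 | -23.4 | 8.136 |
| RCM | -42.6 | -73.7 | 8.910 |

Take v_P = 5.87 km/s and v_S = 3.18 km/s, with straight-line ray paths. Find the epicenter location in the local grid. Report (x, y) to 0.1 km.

Distance from S−P lag: d = Δt · v_P v_S / (v_P − v_S) = Δt · (5.87·3.18)/(5.87−3.18) ≈ 6.9393·Δt.
So d_LON = 28.69, d_SAO = 56.46, d_RCM = 61.83 km.
Circle about each station: (x + 26.2)² + (y + 29.1)² = 28.69²; (x + 53.5)² + (y + 23.4)² = 56.46²; (x + 42.6)² + (y + 73.7)² = 61.83².
Subtracting the LON equation from the SAO and RCM equations removes the quadratic terms:
-54.6 x + 11.4 y = -488.06
-32.8 x − 89.2 y = 2713.37
Solving the 2×2 system: x ≈ 2.4, y ≈ -31.3 km.

x ≈ 2.4 km, y ≈ -31.3 km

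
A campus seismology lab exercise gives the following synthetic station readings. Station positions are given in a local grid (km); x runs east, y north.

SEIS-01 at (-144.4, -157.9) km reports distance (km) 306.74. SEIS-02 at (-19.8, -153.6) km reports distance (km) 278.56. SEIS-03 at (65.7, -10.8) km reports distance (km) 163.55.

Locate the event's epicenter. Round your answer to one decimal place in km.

-25.6 km east, 124.9 km north

Circle about each station: (x + 144.4)² + (y + 157.9)² = 306.74²; (x + 19.8)² + (y + 153.6)² = 278.56²; (x − 65.7)² + (y + 10.8)² = 163.55².
Subtracting pairs of circle equations eliminates x²+y² and gives linear equations (the radical axes):
249.2 x + 8.6 y = -5305.02
420.2 x + 294.2 y = 25990.19
Solving the 2×2 system: x ≈ -25.6, y ≈ 124.9 km.
Check against SEIS-01 (with the unrounded x, y): √((x + 144.4)²+(y + 157.9)²) = 306.74 ≈ 306.74 km. ✓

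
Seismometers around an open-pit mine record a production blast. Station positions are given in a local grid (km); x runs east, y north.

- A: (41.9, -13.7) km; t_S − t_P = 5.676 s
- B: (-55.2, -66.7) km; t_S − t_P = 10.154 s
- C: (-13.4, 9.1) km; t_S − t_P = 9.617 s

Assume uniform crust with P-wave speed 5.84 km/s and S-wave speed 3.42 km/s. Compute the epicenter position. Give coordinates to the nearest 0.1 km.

Distance from S−P lag: d = Δt · v_P v_S / (v_P − v_S) = Δt · (5.84·3.42)/(5.84−3.42) ≈ 8.2532·Δt.
So d_A = 46.85, d_B = 83.80, d_C = 79.37 km.
Circle about each station: (x − 41.9)² + (y + 13.7)² = 46.85²; (x + 55.2)² + (y + 66.7)² = 83.80²; (x + 13.4)² + (y − 9.1)² = 79.37².
Subtracting pairs of circle equations eliminates x²+y² and gives linear equations (the radical axes):
-194.2 x − 106.0 y = 725.11
-110.6 x + 45.6 y = -5785.60
Solving the 2×2 system: x ≈ 28.2, y ≈ -58.5 km.
Check against A (with the unrounded x, y): √((x − 41.9)²+(y + 13.7)²) = 46.84 ≈ 46.85 km. ✓

x ≈ 28.2 km, y ≈ -58.5 km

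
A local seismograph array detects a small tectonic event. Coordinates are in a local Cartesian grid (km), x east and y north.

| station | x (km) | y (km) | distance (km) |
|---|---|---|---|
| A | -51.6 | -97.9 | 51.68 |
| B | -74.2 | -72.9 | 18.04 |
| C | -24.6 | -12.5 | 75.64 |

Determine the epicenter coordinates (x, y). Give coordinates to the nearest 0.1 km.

-84.8 km east, -58.3 km north

Circle about each station: (x + 51.6)² + (y + 97.9)² = 51.68²; (x + 74.2)² + (y + 72.9)² = 18.04²; (x + 24.6)² + (y + 12.5)² = 75.64².
Subtracting the A equation from the B and C equations removes the quadratic terms:
-45.2 x + 50.0 y = 918.46
54.0 x + 170.8 y = -14536.15
Solving the 2×2 system: x ≈ -84.8, y ≈ -58.3 km.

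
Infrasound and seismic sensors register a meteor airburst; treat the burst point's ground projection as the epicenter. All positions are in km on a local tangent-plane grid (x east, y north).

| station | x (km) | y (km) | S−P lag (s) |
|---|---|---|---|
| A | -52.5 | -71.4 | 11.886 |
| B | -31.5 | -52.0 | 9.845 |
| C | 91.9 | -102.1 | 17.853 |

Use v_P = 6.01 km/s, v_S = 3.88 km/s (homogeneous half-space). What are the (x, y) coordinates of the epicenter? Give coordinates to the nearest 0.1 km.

Distance from S−P lag: d = Δt · v_P v_S / (v_P − v_S) = Δt · (6.01·3.88)/(6.01−3.88) ≈ 10.9478·Δt.
So d_A = 130.13, d_B = 107.78, d_C = 195.45 km.
Circle about each station: (x + 52.5)² + (y + 71.4)² = 130.13²; (x + 31.5)² + (y + 52.0)² = 107.78²; (x − 91.9)² + (y + 102.1)² = 195.45².
Subtracting the A equation from the B and C equations removes the quadratic terms:
42.0 x + 38.8 y = 1159.33
288.8 x − 61.4 y = -10251.08
Solving the 2×2 system: x ≈ -23.7, y ≈ 55.5 km.

x ≈ -23.7 km, y ≈ 55.5 km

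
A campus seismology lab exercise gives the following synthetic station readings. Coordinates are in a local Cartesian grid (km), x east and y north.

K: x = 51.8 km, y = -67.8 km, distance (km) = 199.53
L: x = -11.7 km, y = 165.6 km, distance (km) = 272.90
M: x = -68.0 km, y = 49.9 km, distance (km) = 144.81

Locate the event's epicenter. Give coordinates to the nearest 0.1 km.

Circle about each station: (x − 51.8)² + (y + 67.8)² = 199.53²; (x + 11.7)² + (y − 165.6)² = 272.90²; (x + 68.0)² + (y − 49.9)² = 144.81².
Subtracting pairs of circle equations eliminates x²+y² and gives linear equations (the radical axes):
-127.0 x + 466.8 y = -14382.02
-239.6 x + 235.4 y = 18676.21
Solving the 2×2 system: x ≈ -147.7, y ≈ -71.0 km.

(-147.7, -71.0)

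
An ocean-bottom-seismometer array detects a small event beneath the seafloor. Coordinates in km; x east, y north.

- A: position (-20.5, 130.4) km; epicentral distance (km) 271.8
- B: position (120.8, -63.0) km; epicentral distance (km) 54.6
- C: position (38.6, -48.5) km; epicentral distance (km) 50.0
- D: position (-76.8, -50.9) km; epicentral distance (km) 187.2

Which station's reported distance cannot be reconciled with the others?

Solve using three stations at a time. Using A, B, D (subtract circle equations pairwise → linear system) gives (x, y) ≈ (99.7, -113.4).
Distances from that point to each station vs reported:
  A: calculated 271.8 vs reported 271.8 → residual 0.0 km
  B: calculated 54.6 vs reported 54.6 → residual 0.0 km
  C: calculated 89.1 vs reported 50.0 → residual 39.1 km
  D: calculated 187.2 vs reported 187.2 → residual 0.0 km
A, B, D are mutually consistent (residuals ≈ 0); C is off by 39.1 km.

C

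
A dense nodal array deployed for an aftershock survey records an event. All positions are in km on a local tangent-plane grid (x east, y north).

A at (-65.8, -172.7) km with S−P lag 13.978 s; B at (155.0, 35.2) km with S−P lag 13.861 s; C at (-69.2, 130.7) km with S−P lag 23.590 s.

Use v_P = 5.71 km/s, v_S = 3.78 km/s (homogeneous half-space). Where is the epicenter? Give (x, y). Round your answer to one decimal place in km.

Distance from S−P lag: d = Δt · v_P v_S / (v_P − v_S) = Δt · (5.71·3.78)/(5.71−3.78) ≈ 11.1833·Δt.
So d_A = 156.32, d_B = 155.01, d_C = 263.81 km.
Circle about each station: (x + 65.8)² + (y + 172.7)² = 156.32²; (x − 155.0)² + (y − 35.2)² = 155.01²; (x + 69.2)² + (y − 130.7)² = 263.81².
Subtracting pairs of circle equations eliminates x²+y² and gives linear equations (the radical axes):
441.6 x + 415.8 y = -8483.05
-6.8 x + 606.8 y = -57443.57
Solving the 2×2 system: x ≈ 69.2, y ≈ -93.9 km.
Check against A (with the unrounded x, y): √((x + 65.8)²+(y + 172.7)²) = 156.32 ≈ 156.32 km. ✓

(69.2, -93.9)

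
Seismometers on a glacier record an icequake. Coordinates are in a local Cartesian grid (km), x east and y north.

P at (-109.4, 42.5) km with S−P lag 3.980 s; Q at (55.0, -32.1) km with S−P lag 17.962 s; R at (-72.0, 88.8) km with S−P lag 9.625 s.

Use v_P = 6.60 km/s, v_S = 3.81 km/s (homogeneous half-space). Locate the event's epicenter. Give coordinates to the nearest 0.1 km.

Distance from S−P lag: d = Δt · v_P v_S / (v_P − v_S) = Δt · (6.60·3.81)/(6.60−3.81) ≈ 9.0129·Δt.
So d_P = 35.87, d_Q = 161.89, d_R = 86.75 km.
Circle about each station: (x + 109.4)² + (y − 42.5)² = 35.87²; (x − 55.0)² + (y + 32.1)² = 161.89²; (x + 72.0)² + (y − 88.8)² = 86.75².
Subtracting the P equation from the Q and R equations removes the quadratic terms:
328.8 x − 149.2 y = -34640.92
74.8 x + 92.6 y = -6944.08
Solving the 2×2 system: x ≈ -102.0, y ≈ 7.4 km.
Check against P (with the unrounded x, y): √((x + 109.4)²+(y − 42.5)²) = 35.87 ≈ 35.87 km. ✓

-102.0 km east, 7.4 km north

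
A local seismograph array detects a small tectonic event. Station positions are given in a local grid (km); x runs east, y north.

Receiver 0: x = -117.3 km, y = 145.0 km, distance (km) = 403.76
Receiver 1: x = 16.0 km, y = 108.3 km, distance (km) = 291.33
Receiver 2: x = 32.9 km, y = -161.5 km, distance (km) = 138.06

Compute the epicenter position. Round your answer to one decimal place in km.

(169.2, -139.5)

Circle about each station: (x + 117.3)² + (y − 145.0)² = 403.76²; (x − 16.0)² + (y − 108.3)² = 291.33²; (x − 32.9)² + (y + 161.5)² = 138.06².
Subtracting pairs of circle equations eliminates x²+y² and gives linear equations (the radical axes):
266.6 x − 73.4 y = 55349.57
300.4 x − 613.0 y = 136341.94
Solving the 2×2 system: x ≈ 169.2, y ≈ -139.5 km.
Check against Receiver 0 (with the unrounded x, y): √((x + 117.3)²+(y − 145.0)²) = 403.76 ≈ 403.76 km. ✓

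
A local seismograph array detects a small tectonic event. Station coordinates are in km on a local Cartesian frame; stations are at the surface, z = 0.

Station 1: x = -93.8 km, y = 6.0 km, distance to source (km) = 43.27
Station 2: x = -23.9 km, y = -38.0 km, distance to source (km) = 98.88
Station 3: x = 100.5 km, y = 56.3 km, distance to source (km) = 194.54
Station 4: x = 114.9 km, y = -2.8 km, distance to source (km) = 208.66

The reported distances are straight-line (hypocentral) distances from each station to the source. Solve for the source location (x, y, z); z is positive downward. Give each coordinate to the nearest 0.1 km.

Each station gives a sphere (x−x_i)² + (y−y_i)² + z² = d_i² (stations at z=0).
Subtracting the Station 1 sphere from Station 2 and Station 3: z² cancels, leaving linear equations in x and y:
139.8 x − 88.0 y = -14724.19
388.6 x + 100.6 y = -31538.02
Solving: x ≈ -88.200, y ≈ 27.202 km (keep extra digits for the depth step; rounded: -88.2, 27.2).
Then from the Station 1 sphere: z² = 43.27² − (x + 93.8)² − (y − 6.0)² with x = -88.200, y = 27.202, so z ≈ 37.302 ≈ 37.3 km.
Check against Station 4 (with the unrounded solution): distance 208.67 ≈ 208.66 km. ✓

x ≈ -88.2 km, y ≈ 27.2 km, depth ≈ 37.3 km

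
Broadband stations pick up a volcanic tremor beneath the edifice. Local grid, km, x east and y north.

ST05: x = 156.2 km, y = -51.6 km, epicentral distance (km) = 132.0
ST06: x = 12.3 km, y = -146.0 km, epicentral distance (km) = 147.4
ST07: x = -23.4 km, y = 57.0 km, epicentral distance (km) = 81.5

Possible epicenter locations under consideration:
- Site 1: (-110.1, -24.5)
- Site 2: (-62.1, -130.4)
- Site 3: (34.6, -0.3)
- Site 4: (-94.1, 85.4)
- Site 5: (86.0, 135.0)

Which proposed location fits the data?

Site 3

For each candidate, compare |candidate − station| to the reported distance:
Site 1: residuals ST05 135.7, ST06 25.1, ST07 37.5 → max 135.7 km
Site 2: residuals ST05 100.1, ST06 71.4, ST07 109.9 → max 109.9 km
Site 3: residuals ST05 0.0, ST06 0.0, ST07 0.0 → max 0.0 km
Site 4: residuals ST05 153.3, ST06 107.3, ST07 5.3 → max 153.3 km
Site 5: residuals ST05 67.4, ST06 143.1, ST07 52.9 → max 143.1 km
Only Site 3 has all residuals ≈ 0.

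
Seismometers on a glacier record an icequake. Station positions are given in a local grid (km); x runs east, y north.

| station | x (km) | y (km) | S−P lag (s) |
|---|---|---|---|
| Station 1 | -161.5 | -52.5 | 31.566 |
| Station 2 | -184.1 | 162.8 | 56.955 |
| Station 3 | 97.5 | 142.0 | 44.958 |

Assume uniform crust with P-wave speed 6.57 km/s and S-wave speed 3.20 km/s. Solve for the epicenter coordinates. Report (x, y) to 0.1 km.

Distance from S−P lag: d = Δt · v_P v_S / (v_P − v_S) = Δt · (6.57·3.20)/(6.57−3.20) ≈ 6.2386·Δt.
So d_Station 1 = 196.93, d_Station 2 = 355.32, d_Station 3 = 280.47 km.
Circle about each station: (x + 161.5)² + (y + 52.5)² = 196.93²; (x + 184.1)² + (y − 162.8)² = 355.32²; (x − 97.5)² + (y − 142.0)² = 280.47².
Subtracting the Station 1 equation from the Station 2 and Station 3 equations removes the quadratic terms:
-45.2 x + 430.6 y = -55912.73
518.0 x + 389.0 y = -39050.25
Solving the 2×2 system: x ≈ 20.5, y ≈ -127.7 km.

x ≈ 20.5 km, y ≈ -127.7 km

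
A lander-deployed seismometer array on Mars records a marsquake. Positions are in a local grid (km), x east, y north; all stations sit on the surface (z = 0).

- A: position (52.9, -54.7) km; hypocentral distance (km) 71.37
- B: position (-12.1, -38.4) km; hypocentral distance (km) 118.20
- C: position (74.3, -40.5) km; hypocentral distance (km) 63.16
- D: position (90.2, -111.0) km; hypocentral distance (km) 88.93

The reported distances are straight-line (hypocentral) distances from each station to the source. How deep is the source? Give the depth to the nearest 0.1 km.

Each station gives a sphere (x−x_i)² + (y−y_i)² + z² = d_i² (stations at z=0).
Subtracting the A sphere from B and C: z² cancels, leaving linear equations in x and y:
-130.0 x + 32.6 y = -13047.09
42.8 x + 28.4 y = 2474.73
Solving: x ≈ 88.694, y ≈ -46.528 km (keep extra digits for the depth step; rounded: 88.7, -46.5).
Then from the A sphere: z² = 71.37² − (x − 52.9)² − (y + 54.7)² with x = 88.694, y = -46.528, so z ≈ 61.202 ≈ 61.2 km.
Check against D (with the unrounded solution): distance 88.91 ≈ 88.93 km. ✓

61.2 km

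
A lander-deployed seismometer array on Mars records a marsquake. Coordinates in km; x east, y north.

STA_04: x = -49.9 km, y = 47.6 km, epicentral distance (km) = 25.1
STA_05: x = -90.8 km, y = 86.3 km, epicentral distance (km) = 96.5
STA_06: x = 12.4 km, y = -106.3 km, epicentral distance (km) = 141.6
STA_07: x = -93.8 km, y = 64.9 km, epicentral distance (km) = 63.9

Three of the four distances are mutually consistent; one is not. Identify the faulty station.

Solve using three stations at a time. Using STA_04, STA_06, STA_07 (subtract circle equations pairwise → linear system) gives (x, y) ≈ (-45.7, 22.8).
Distances from that point to each station vs reported:
  STA_04: calculated 25.1 vs reported 25.1 → residual 0.0 km
  STA_05: calculated 77.9 vs reported 96.5 → residual 18.6 km
  STA_06: calculated 141.6 vs reported 141.6 → residual 0.0 km
  STA_07: calculated 63.9 vs reported 63.9 → residual 0.0 km
STA_04, STA_06, STA_07 are mutually consistent (residuals ≈ 0); STA_05 is off by 18.6 km.

STA_05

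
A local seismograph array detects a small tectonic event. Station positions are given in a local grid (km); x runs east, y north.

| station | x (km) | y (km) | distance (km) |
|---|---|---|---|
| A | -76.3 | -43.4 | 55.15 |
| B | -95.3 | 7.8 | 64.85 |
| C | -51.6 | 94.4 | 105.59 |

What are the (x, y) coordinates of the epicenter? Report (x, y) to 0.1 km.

(-32.8, -9.5)

Circle about each station: (x + 76.3)² + (y + 43.4)² = 55.15²; (x + 95.3)² + (y − 7.8)² = 64.85²; (x + 51.6)² + (y − 94.4)² = 105.59².
Subtracting the A equation from the B and C equations removes the quadratic terms:
-38.0 x + 102.4 y = 273.68
49.4 x + 275.6 y = -4239.06
Solving the 2×2 system: x ≈ -32.8, y ≈ -9.5 km.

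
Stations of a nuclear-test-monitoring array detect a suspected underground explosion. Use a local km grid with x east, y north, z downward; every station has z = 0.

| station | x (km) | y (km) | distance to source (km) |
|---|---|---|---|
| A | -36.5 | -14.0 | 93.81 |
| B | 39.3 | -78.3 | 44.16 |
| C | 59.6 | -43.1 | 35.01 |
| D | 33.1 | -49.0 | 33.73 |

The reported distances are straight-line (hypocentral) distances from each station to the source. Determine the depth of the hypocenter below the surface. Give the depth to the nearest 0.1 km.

depth ≈ 31.5 km

Each station gives a sphere (x−x_i)² + (y−y_i)² + z² = d_i² (stations at z=0).
Subtracting the A sphere from B and C: z² cancels, leaving linear equations in x and y:
151.6 x − 128.6 y = 12997.34
192.2 x − 58.2 y = 11456.14
Solving: x ≈ 45.100, y ≈ -47.902 km (keep extra digits for the depth step; rounded: 45.1, -47.9).
Then from the A sphere: z² = 93.81² − (x + 36.5)² − (y + 14.0)² with x = 45.100, y = -47.902, so z ≈ 31.503 ≈ 31.5 km.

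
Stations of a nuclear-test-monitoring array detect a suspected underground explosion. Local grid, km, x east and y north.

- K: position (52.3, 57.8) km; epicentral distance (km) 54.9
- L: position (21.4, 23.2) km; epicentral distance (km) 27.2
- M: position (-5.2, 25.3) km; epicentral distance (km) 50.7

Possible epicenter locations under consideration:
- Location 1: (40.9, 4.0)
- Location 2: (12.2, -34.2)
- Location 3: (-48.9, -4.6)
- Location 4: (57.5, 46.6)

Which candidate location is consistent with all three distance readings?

Location 1

For each candidate, compare |candidate − station| to the reported distance:
Location 1: residuals K 0.1, L 0.2, M 0.1 → max 0.2 km
Location 2: residuals K 45.5, L 30.9, M 11.3 → max 45.5 km
Location 3: residuals K 64.0, L 48.4, M 2.2 → max 64.0 km
Location 4: residuals K 42.6, L 15.8, M 15.5 → max 42.6 km
Only Location 1 has all residuals ≈ 0.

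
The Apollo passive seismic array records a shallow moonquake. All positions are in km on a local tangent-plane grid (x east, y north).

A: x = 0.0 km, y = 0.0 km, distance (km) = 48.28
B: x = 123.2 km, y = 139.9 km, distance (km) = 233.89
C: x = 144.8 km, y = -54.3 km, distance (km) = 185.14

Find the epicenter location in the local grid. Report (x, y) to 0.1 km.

Circle about each station: x² + y² = 48.28²; (x − 123.2)² + (y − 139.9)² = 233.89²; (x − 144.8)² + (y + 54.3)² = 185.14².
Subtracting pairs of circle equations eliminates x²+y² and gives linear equations (the radical axes):
246.4 x + 279.8 y = -17623.32
289.6 x − 108.6 y = -8030.33
Solving the 2×2 system: x ≈ -38.6, y ≈ -29.0 km.
Check against A (with the unrounded x, y): √(x²+y²) = 48.28 ≈ 48.28 km. ✓

(-38.6, -29.0)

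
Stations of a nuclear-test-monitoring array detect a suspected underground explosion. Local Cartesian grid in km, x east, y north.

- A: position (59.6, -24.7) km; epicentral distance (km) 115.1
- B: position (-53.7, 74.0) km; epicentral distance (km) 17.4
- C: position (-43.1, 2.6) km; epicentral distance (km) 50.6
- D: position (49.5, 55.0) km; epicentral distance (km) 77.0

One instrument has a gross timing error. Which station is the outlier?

B

Solve using three stations at a time. Using A, C, D (subtract circle equations pairwise → linear system) gives (x, y) ≈ (-27.4, 50.7).
Distances from that point to each station vs reported:
  A: calculated 115.1 vs reported 115.1 → residual 0.0 km
  B: calculated 35.2 vs reported 17.4 → residual 17.8 km
  C: calculated 50.6 vs reported 50.6 → residual 0.0 km
  D: calculated 77.0 vs reported 77.0 → residual 0.0 km
A, C, D are mutually consistent (residuals ≈ 0); B is off by 17.8 km.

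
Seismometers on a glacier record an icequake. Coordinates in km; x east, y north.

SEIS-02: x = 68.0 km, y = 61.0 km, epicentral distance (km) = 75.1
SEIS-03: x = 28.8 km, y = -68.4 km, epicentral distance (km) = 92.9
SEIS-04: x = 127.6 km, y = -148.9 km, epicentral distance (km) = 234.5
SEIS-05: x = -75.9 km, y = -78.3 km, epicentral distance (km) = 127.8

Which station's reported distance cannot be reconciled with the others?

Solve using three stations at a time. Using SEIS-02, SEIS-03, SEIS-05 (subtract circle equations pairwise → linear system) gives (x, y) ≈ (4.3, 21.2).
Distances from that point to each station vs reported:
  SEIS-02: calculated 75.1 vs reported 75.1 → residual 0.0 km
  SEIS-03: calculated 92.9 vs reported 92.9 → residual 0.0 km
  SEIS-04: calculated 210.1 vs reported 234.5 → residual 24.4 km
  SEIS-05: calculated 127.8 vs reported 127.8 → residual 0.0 km
SEIS-02, SEIS-03, SEIS-05 are mutually consistent (residuals ≈ 0); SEIS-04 is off by 24.4 km.

SEIS-04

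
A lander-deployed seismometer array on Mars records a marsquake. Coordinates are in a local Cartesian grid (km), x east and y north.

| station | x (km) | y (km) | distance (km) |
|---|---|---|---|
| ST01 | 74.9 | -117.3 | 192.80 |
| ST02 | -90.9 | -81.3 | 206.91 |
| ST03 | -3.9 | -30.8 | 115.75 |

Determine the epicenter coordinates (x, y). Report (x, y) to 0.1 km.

46.5 km east, 73.4 km north

Circle about each station: (x − 74.9)² + (y + 117.3)² = 192.80²; (x + 90.9)² + (y + 81.3)² = 206.91²; (x + 3.9)² + (y + 30.8)² = 115.75².
Subtracting the ST01 equation from the ST02 and ST03 equations removes the quadratic terms:
-331.6 x + 72.0 y = -10136.71
-157.6 x + 173.0 y = 5368.33
Solving the 2×2 system: x ≈ 46.5, y ≈ 73.4 km.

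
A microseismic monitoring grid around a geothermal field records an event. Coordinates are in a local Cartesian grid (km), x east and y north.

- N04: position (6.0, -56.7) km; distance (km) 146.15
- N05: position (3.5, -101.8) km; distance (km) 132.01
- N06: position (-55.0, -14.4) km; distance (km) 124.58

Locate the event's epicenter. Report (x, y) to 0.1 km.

-127.8 km east, -115.5 km north

Circle about each station: (x − 6.0)² + (y + 56.7)² = 146.15²; (x − 3.5)² + (y + 101.8)² = 132.01²; (x + 55.0)² + (y + 14.4)² = 124.58².
Subtracting the N04 equation from the N05 and N06 equations removes the quadratic terms:
-5.0 x − 90.2 y = 11057.78
-122.0 x + 84.6 y = 5821.12
Solving the 2×2 system: x ≈ -127.8, y ≈ -115.5 km.
Check against N04 (with the unrounded x, y): √((x − 6.0)²+(y + 56.7)²) = 146.16 ≈ 146.15 km. ✓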